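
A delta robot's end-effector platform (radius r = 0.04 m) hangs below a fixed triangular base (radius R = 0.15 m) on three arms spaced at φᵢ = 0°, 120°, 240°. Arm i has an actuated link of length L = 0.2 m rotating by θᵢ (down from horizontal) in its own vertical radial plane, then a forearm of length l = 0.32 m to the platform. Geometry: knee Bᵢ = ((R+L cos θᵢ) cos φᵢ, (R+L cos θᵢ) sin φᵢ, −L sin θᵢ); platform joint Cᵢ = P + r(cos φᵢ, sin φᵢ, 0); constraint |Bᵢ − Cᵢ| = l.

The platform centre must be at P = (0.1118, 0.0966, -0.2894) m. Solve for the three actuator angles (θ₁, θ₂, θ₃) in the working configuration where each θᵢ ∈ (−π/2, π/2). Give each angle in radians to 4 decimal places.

θ₁ = 0.2621, θ₂ = 0.6978, θ₃ = 1.3090

φ1=0.0° → target in arm frame (0.1118, 0.0966)
  A=-0.0018, B=-0.2894, C=(l²−L²−A²−y'²−z²)/(2L)=-0.0767
  γ=atan2(-0.2894,-0.0018)=-1.5770;  ψ=arccos(-0.2651)=1.8391;  θ1=γ+ψ≈0.2621
arm 2 (φ=120.0°): x'=0.0278, y'=-0.1451
  A cos θ + B sin θ = C:  0.0822·cos θ + -0.2894·sin θ = -0.1229
  √(A²+B²)=0.3009;  θ2 = -1.2939+1.9918 ≈ 0.6978
arm 3 (φ=240.0°): x'=-0.1396, y'=0.0485
  A=0.2496, B=-0.2894, C=(l²−L²−A²−y'²−z²)/(2L)=-0.2150
  √(A²+B²)=0.3821;  θ3 = -0.8592+2.1682 ≈ 1.3090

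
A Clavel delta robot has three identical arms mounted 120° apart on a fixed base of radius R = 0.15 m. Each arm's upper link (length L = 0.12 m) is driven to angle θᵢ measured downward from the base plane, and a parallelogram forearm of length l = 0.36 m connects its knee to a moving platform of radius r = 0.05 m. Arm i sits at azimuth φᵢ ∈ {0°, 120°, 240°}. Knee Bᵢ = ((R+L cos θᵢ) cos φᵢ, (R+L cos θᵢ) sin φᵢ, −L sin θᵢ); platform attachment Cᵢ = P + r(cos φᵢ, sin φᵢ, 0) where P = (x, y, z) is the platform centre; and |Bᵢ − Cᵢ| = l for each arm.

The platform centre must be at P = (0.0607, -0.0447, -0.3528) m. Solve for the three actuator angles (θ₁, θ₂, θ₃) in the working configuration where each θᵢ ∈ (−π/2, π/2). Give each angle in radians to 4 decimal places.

φ1=0.0° → target in arm frame (0.0607, -0.0447)
  A=0.0393, B=-0.3528, C=(l²−L²−A²−y'²−z²)/(2L)=-0.0534
  √(A²+B²)=0.3550;  θ1 = -1.4599+1.7217 ≈ 0.2619
rotate P by −φ2: (-0.0691, -0.0302, -0.3528)
  A cos θ + B sin θ = C:  0.1691·cos θ + -0.3528·sin θ = -0.1615
  γ=atan2(-0.3528,0.1691)=-1.1239;  ψ=arccos(-0.4128)=1.9964;  θ2=γ+ψ≈0.8724
φ3=240.0° → target in arm frame (0.0084, 0.0749)
  A cos θ + B sin θ = C:  0.0916·cos θ + -0.3528·sin θ = -0.0970
  θ3 = atan2(B,A) + arccos(C/0.3645) = 0.5235

θ₁ = 0.2619, θ₂ = 0.8724, θ₃ = 0.5235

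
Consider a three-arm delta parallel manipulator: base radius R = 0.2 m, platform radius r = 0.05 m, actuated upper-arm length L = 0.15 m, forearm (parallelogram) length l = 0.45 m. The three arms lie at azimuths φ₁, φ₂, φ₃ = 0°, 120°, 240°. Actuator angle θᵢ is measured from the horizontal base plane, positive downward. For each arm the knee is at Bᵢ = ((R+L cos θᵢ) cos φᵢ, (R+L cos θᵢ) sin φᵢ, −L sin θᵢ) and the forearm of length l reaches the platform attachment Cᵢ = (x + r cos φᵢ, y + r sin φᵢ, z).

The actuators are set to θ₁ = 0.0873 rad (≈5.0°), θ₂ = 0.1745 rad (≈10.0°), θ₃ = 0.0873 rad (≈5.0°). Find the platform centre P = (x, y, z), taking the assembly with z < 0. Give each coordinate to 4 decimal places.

centre 1 = (0.2994·cos0.0°, 0.2994·sin0.0°, -0.0131) = (0.2994, 0.0000, -0.0131)
φ2=120.0°: virtual centre (-0.1489, 0.2578, -0.0260), radius l
φ3=240.0°: virtual centre (-0.1497, -0.2593, -0.0131), radius l
|centre ₂|²−|centre ₁|² = -0.0005;  |centre ₃|²−|centre ₁|² = 0.0000
plane₁₂: -0.8966x+0.5157y+-0.0259z = -0.0005
Cramer: x(z) = 0.0003-0.0145z;  y(z) = -0.0005+0.0251z
sphere 1 gives Az²+Bz+C=0 with A=1.0008, B=0.0348, C=-0.1128;  B²−4AC=0.4530;  roots -0.3536, 0.3188;  negative root z = -0.3536
x = 0.0054, y = -0.0094

(0.0054, -0.0094, -0.3536)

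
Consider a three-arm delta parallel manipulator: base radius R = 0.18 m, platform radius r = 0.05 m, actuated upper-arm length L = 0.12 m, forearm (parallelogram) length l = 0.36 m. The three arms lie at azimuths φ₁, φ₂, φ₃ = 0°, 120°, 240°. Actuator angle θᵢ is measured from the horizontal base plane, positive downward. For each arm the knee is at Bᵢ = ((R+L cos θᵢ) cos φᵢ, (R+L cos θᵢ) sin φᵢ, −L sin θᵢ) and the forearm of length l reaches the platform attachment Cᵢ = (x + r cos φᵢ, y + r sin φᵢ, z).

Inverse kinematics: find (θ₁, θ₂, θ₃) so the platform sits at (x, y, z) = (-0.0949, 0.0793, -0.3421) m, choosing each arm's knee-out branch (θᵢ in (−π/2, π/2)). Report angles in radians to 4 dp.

arm 1 (φ=0.0°): x'=-0.0949, y'=0.0793
  A=0.2249, B=-0.3421, C=(l²−L²−A²−y'²−z²)/(2L)=-0.2446
  √(A²+B²)=0.4094;  θ1 = -0.9892+2.2111 ≈ 1.2218
rotate P by −φ2: (0.1161, 0.0425, -0.3421)
  A=0.0139, B=-0.3421, C=(l²−L²−A²−y'²−z²)/(2L)=-0.0160
  √(A²+B²)=0.3424;  θ2 = -1.5303+1.6175 ≈ 0.0872
rotate P by −φ3: (-0.0212, -0.1218, -0.3421)
  A=0.1512, B=-0.3421, C=(l²−L²−A²−y'²−z²)/(2L)=-0.1648
  √(A²+B²)=0.3740;  θ3 = -1.1546+2.0270 ≈ 0.8724

θ₁ = 1.2218, θ₂ = 0.0872, θ₃ = 0.8724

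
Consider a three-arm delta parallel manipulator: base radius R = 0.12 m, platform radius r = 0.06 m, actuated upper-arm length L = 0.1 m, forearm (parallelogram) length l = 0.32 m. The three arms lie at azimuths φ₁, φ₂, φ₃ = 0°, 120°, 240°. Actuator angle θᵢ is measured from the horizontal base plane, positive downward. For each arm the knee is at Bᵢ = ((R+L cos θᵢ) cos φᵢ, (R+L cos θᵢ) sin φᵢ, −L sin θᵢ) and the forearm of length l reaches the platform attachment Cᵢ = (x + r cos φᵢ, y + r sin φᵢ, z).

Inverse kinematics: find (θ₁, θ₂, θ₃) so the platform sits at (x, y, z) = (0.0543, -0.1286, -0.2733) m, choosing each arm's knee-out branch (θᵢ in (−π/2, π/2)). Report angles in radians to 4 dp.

rotate P by −φ1: (0.0543, -0.1286, -0.2733)
  A cos θ + B sin θ = C:  0.0057·cos θ + -0.2733·sin θ = 0.0057
  γ=atan2(-0.2733,0.0057)=-1.5499;  ψ=arccos(0.0208)=1.5500;  θ1=γ+ψ≈0.0001
rotate P by −φ2: (-0.1385, 0.0173, -0.2733)
  A cos θ + B sin θ = C:  0.1985·cos θ + -0.2733·sin θ = -0.1100
  √(A²+B²)=0.3378;  θ2 = -0.9426+1.9025 ≈ 0.9599
rotate P by −φ3: (0.0842, 0.1113, -0.2733)
  e−x'=-0.0242;  (l²−L²−(e−x')²−y'²−z²)/2L = 0.0236
  γ=atan2(-0.2733,-0.0242)=-1.6592;  ψ=arccos(0.0861)=1.4845;  θ3=γ+ψ≈-0.1746

θ₁ = 0.0001, θ₂ = 0.9599, θ₃ = -0.1746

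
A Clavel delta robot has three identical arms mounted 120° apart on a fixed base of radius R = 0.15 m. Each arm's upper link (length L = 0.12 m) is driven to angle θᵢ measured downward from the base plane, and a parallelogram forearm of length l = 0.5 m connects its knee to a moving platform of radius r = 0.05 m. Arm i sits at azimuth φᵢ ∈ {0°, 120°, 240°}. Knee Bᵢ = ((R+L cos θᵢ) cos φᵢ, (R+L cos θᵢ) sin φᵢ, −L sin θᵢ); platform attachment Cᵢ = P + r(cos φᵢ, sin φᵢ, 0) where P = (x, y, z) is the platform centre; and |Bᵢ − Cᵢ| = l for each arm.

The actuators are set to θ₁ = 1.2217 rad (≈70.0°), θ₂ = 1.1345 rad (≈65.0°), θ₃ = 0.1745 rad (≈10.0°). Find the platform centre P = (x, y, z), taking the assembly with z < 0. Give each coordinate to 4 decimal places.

arm 1 at φ=0.0°: ρ1 = 0.1410;  O1 = (0.1410, 0.0000, -0.1128)
arm 2 at φ=120.0°: ρ2 = 0.1507;  O2 = (-0.0754, 0.1305, -0.1088)
arm 3 at φ=240.0°: ρ3 = 0.2182;  O3 = (-0.1091, -0.1889, -0.0208)
eliminate P² terms by subtracting sphere 1 from 2 and 3
plane₁₂: -0.4328x+0.2610y+0.0080z = 0.0019
Cramer: x(z) = -0.0162+0.1734z;  y(z) = -0.0194+0.2569z
into |P−O₁|² = l²: 1.0961z² + 0.1610z + -0.2122 = 0;  Δ = 0.9562;  z = -0.5195 or 0.3726 → z<0 root = -0.5195
x = -0.1063, y = -0.1529

(-0.1063, -0.1529, -0.5195)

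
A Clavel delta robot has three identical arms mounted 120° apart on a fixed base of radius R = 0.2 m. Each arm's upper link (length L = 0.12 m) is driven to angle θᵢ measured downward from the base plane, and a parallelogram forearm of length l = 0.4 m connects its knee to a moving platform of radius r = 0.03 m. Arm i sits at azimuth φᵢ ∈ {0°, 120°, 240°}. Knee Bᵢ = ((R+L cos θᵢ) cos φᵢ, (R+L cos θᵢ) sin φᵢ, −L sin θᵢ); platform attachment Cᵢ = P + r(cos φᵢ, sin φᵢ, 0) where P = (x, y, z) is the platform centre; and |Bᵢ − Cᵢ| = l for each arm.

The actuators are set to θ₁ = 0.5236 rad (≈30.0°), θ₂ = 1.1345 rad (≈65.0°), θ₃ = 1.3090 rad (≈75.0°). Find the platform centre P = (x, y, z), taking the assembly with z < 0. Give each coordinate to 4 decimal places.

(0.0856, 0.0195, -0.4123)

S1 = (0.2739·cos0.0°, 0.2739·sin0.0°, -0.0600) = (0.2739, 0.0000, -0.0600)
S2 = (0.2207·cos120.0°, 0.2207·sin120.0°, -0.1088) = (-0.1104, 0.1911, -0.1088)
φ3=240.0°: virtual centre (-0.1005, -0.1741, -0.1159), radius l
|S₂|²−|S₁|² = -0.0181;  |S₃|²−|S₁|² = -0.0248
linear system: -0.7686x+0.3823y = -0.0181−-0.0975z; -0.7489x+-0.3482y = -0.0248−-0.1118z
det = 0.5539;  x = 0.0285+-0.1385z,  y = 0.0099+-0.0233z
sphere 1 gives Az²+Bz+C=0 with A=1.0197, B=0.1875, C=-0.0961;  B²−4AC=0.4270;  roots -0.4123, 0.2284;  negative root z = -0.4123
x = 0.0856, y = 0.0195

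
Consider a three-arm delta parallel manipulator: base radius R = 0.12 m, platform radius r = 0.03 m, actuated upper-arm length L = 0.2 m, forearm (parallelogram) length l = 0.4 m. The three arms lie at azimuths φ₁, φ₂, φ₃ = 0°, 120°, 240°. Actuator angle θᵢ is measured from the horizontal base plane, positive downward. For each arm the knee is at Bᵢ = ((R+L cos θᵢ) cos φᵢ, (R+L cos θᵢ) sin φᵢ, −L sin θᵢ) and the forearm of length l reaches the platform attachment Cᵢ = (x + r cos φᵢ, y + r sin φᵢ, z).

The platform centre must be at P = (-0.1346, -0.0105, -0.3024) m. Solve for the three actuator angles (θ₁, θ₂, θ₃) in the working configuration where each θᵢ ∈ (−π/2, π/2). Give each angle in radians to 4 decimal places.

φ1=0.0° → target in arm frame (-0.1346, -0.0105)
  A=0.2246, B=-0.3024, C=(l²−L²−A²−y'²−z²)/(2L)=-0.0550
  √(A²+B²)=0.3767;  θ1 = -0.9320+1.7173 ≈ 0.7854
φ2=120.0° → target in arm frame (0.0582, 0.1218)
  A cos θ + B sin θ = C:  0.0318·cos θ + -0.3024·sin θ = 0.0318
  γ=atan2(-0.3024,0.0318)=-1.4660;  ψ=arccos(0.1045)=1.4662;  θ2=γ+ψ≈0.0001
rotate P by −φ3: (0.0764, -0.1113, -0.3024)
  e−x'=0.0136;  (l²−L²−(e−x')²−y'²−z²)/2L = 0.0399
  θ3 = atan2(B,A) + arccos(C/0.3027) = -0.0874

θ₁ = 0.7854, θ₂ = 0.0001, θ₃ = -0.0874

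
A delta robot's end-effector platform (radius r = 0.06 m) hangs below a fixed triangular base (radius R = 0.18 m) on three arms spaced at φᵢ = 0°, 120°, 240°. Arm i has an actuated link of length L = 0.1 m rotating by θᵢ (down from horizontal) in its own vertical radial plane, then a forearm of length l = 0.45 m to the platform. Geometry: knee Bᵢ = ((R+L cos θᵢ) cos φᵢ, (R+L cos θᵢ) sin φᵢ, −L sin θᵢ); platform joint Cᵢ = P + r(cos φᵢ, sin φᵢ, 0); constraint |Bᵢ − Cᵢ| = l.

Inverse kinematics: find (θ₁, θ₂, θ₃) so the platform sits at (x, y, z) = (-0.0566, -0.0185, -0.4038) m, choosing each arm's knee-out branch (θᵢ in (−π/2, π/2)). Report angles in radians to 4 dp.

θ₁ = 0.4359, θ₂ = 0.0870, θ₃ = -0.0875

φ1=0.0° → target in arm frame (-0.0566, -0.0185)
  A=0.1766, B=-0.4038, C=(l²−L²−A²−y'²−z²)/(2L)=-0.0104
  √(A²+B²)=0.4407;  θ1 = -1.1585+1.5944 ≈ 0.4359
rotate P by −φ2: (0.0123, 0.0583, -0.4038)
  A cos θ + B sin θ = C:  0.1077·cos θ + -0.4038·sin θ = 0.0722
  √(A²+B²)=0.4179;  θ2 = -1.3101+1.3971 ≈ 0.0870
arm 3 (φ=240.0°): x'=0.0443, y'=-0.0398
  e−x'=0.0757;  (l²−L²−(e−x')²−y'²−z²)/2L = 0.1107
  √(A²+B²)=0.4108;  θ3 = -1.3855+1.2980 ≈ -0.0875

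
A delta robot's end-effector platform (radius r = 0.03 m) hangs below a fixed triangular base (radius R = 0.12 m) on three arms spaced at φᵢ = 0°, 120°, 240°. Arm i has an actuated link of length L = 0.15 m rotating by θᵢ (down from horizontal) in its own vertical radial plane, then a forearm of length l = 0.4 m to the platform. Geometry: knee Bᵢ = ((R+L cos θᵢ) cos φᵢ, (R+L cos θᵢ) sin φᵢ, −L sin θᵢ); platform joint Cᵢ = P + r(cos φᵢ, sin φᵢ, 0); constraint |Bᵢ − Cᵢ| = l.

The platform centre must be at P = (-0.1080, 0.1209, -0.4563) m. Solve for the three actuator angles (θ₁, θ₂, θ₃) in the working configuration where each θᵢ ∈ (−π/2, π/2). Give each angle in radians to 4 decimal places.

θ₁ = 1.3967, θ₂ = 0.4363, θ₃ = 1.2220

φ1=0.0° → target in arm frame (-0.1080, 0.1209)
  A=0.1980, B=-0.4563, C=(l²−L²−A²−y'²−z²)/(2L)=-0.4151
  θ1 = atan2(B,A) + arccos(C/0.4974) = 1.3967
rotate P by −φ2: (0.1587, 0.0331, -0.4563)
  A cos θ + B sin θ = C:  -0.0687·cos θ + -0.4563·sin θ = -0.2551
  √(A²+B²)=0.4614;  θ2 = -1.7202+2.1565 ≈ 0.4363
φ3=240.0° → target in arm frame (-0.0507, -0.1540)
  e−x'=0.1407;  (l²−L²−(e−x')²−y'²−z²)/2L = -0.3807
  √(A²+B²)=0.4775;  θ3 = -1.2717+2.4936 ≈ 1.2220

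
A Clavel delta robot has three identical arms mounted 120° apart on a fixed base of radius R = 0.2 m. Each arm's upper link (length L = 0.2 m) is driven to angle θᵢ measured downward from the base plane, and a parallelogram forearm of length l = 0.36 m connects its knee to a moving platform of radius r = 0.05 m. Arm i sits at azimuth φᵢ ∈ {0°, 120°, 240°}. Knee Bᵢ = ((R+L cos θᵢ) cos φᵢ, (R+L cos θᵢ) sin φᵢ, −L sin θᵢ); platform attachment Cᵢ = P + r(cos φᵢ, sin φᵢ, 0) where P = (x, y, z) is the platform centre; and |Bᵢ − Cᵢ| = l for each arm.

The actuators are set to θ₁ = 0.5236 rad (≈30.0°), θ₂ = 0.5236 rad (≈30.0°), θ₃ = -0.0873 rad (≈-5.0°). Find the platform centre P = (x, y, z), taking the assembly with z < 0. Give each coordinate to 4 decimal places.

(-0.0247, -0.0428, -0.1819)

arm 1 at φ=0.0°: (R−r)+L cos θ1 = 0.3232;  centre 1 = (0.3232, 0.0000, -0.1000)
φ2=120.0°: virtual centre (-0.1616, 0.2799, -0.1000), radius l
arm 3 at φ=240.0°: (R−r)+L cos θ3 = 0.3492;  centre 3 = (-0.1746, -0.3024, 0.0174)
eliminate P² terms by subtracting sphere 1 from 2 and 3
[-0.9696 0.5598 0.0000]·P = 0.0000;  [-0.9956 -0.6049 0.2349]·P = 0.0078
Cramer: x(z) = -0.0038+0.1149z;  y(z) = -0.0066+0.1991z
sphere 1 gives Az²+Bz+C=0 with A=1.0529, B=0.1222, C=-0.0126;  B²−4AC=0.0680;  roots -0.1819, 0.0658;  negative root z = -0.1819
x = -0.0247, y = -0.0428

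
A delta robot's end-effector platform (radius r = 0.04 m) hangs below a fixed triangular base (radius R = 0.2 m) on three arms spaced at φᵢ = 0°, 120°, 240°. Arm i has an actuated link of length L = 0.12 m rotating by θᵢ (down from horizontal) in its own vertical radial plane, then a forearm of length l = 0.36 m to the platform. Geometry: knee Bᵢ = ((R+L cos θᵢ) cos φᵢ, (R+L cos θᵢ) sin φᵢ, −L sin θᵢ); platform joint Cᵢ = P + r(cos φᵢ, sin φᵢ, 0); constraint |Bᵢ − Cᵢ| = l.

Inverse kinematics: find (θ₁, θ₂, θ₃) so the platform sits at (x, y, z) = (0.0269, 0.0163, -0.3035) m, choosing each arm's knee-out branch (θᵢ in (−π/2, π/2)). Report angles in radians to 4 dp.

θ₁ = 0.3490, θ₂ = 0.5234, θ₃ = 0.6980

φ1=0.0° → target in arm frame (0.0269, 0.0163)
  A cos θ + B sin θ = C:  0.1331·cos θ + -0.3035·sin θ = 0.0213
  √(A²+B²)=0.3314;  θ1 = -1.1575+1.5065 ≈ 0.3490
φ2=120.0° → target in arm frame (0.0007, -0.0314)
  A cos θ + B sin θ = C:  0.1593·cos θ + -0.3035·sin θ = -0.0137
  γ=atan2(-0.3035,0.1593)=-1.0874;  ψ=arccos(-0.0400)=1.6108;  θ2=γ+ψ≈0.5234
arm 3 (φ=240.0°): x'=-0.0276, y'=0.0151
  A cos θ + B sin θ = C:  0.1876·cos θ + -0.3035·sin θ = -0.0513
  θ3 = atan2(B,A) + arccos(C/0.3568) = 0.6980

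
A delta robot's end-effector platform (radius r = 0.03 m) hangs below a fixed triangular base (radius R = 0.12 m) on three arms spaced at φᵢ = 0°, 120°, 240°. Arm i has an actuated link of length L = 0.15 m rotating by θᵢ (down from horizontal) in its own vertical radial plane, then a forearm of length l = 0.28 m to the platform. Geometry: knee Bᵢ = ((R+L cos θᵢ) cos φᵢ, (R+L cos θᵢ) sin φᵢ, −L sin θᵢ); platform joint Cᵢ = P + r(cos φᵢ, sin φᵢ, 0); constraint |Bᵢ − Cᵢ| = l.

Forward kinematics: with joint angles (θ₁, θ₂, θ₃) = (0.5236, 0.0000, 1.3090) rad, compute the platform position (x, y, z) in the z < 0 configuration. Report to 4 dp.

arm 1 at φ=0.0°: ρ1 = 0.2199;  O1 = (0.2199, 0.0000, -0.0750)
arm 2 at φ=120.0°: ρ2 = 0.2400;  O2 = (-0.1200, 0.2078, 0.0000)
φ3=240.0°: virtual centre (-0.0644, -0.1116, -0.1449), radius l
eliminate P² terms by subtracting sphere 1 from 2 and 3
plane₁₂: -0.6798x+0.4157y+0.1500z = 0.0036
Cramer: x(z) = 0.0155-0.0635z;  y(z) = 0.0340-0.4647z
quadratic in z: (1.2199)z²+(0.1443)z+(-0.0298)=0, √Δ=0.4079 → z ∈ {-0.2263, 0.1080}; z = -0.2263 (taking z<0)
x = 0.0299, y = 0.1392

(0.0299, 0.1392, -0.2263)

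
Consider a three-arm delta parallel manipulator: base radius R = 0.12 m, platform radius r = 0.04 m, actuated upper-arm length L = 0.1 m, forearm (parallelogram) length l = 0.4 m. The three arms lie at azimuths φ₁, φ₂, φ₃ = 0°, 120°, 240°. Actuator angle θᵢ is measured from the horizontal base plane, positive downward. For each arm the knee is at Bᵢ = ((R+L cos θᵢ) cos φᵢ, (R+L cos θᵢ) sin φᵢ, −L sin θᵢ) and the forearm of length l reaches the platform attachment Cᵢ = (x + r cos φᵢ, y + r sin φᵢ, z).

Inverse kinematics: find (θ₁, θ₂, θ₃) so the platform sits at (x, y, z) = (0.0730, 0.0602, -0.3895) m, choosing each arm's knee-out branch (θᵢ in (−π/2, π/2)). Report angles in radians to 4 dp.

θ₁ = 0.0871, θ₂ = 0.3493, θ₃ = 0.7855

rotate P by −φ1: (0.0730, 0.0602, -0.3895)
  A=0.0070, B=-0.3895, C=(l²−L²−A²−y'²−z²)/(2L)=-0.0269
  γ=atan2(-0.3895,0.0070)=-1.5528;  ψ=arccos(-0.0691)=1.6399;  θ1=γ+ψ≈0.0871
φ2=120.0° → target in arm frame (0.0156, -0.0933)
  A cos θ + B sin θ = C:  0.0644·cos θ + -0.3895·sin θ = -0.0728
  γ=atan2(-0.3895,0.0644)=-1.4070;  ψ=arccos(-0.1844)=1.7563;  θ2=γ+ψ≈0.3493
rotate P by −φ3: (-0.0886, 0.0331, -0.3895)
  e−x'=0.1686;  (l²−L²−(e−x')²−y'²−z²)/2L = -0.1562
  γ=atan2(-0.3895,0.1686)=-1.1622;  ψ=arccos(-0.3681)=1.9477;  θ3=γ+ψ≈0.7855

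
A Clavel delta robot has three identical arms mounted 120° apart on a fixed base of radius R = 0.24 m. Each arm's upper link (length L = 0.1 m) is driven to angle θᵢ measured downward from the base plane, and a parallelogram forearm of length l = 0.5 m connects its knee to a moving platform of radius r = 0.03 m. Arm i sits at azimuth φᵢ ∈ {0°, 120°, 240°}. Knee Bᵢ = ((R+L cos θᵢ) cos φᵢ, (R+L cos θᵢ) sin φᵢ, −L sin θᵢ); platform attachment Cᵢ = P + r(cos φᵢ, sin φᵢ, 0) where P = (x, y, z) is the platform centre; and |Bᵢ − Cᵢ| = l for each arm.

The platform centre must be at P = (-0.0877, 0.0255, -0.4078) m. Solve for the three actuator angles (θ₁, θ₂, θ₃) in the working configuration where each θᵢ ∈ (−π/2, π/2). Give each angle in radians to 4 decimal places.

rotate P by −φ1: (-0.0877, 0.0255, -0.4078)
  A cos θ + B sin θ = C:  0.2977·cos θ + -0.4078·sin θ = -0.0779
  √(A²+B²)=0.5049;  θ1 = -0.9402+1.7257 ≈ 0.7855
φ2=120.0° → target in arm frame (0.0659, 0.0632)
  A=0.1441, B=-0.4078, C=(l²−L²−A²−y'²−z²)/(2L)=0.2447
  θ2 = atan2(B,A) + arccos(C/0.4325) = -0.2619
arm 3 (φ=240.0°): x'=0.0218, y'=-0.0887
  e−x'=0.1882;  (l²−L²−(e−x')²−y'²−z²)/2L = 0.1520
  √(A²+B²)=0.4491;  θ3 = -1.1384+1.2256 ≈ 0.0872

θ₁ = 0.7855, θ₂ = -0.2619, θ₃ = 0.0872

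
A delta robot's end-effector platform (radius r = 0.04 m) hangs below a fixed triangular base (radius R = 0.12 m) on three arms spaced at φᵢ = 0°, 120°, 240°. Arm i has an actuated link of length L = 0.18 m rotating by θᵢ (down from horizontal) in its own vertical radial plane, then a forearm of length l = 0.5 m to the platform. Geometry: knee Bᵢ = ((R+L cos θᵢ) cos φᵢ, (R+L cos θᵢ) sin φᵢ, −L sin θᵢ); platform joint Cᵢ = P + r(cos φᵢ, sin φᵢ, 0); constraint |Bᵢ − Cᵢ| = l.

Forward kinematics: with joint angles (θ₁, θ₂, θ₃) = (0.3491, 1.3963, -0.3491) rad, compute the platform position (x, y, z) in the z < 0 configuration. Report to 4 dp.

arm 1 at φ=0.0°: e+L cos θ1 = 0.2491;  O1 = (0.2491, 0.0000, -0.0616)
φ2=120.0°: virtual centre (-0.0556, 0.0963, -0.1773), radius l
φ3=240.0°: virtual centre (-0.1246, -0.2158, 0.0616), radius l
eliminate P² terms by subtracting sphere 1 from 2 and 3
plane₁₂: -0.6095x+0.1927y+-0.2314z = -0.0221
det = 0.4071;  x = 0.0234+-0.1287z,  y = -0.0405+0.7937z
into |P−O₁|² = l²: 1.6465z² + 0.1170z + -0.1936 = 0;  Δ = 1.2887;  z = -0.3803 or 0.3092 → z<0 root = -0.3803
x = 0.0723, y = -0.3423

(0.0723, -0.3423, -0.3803)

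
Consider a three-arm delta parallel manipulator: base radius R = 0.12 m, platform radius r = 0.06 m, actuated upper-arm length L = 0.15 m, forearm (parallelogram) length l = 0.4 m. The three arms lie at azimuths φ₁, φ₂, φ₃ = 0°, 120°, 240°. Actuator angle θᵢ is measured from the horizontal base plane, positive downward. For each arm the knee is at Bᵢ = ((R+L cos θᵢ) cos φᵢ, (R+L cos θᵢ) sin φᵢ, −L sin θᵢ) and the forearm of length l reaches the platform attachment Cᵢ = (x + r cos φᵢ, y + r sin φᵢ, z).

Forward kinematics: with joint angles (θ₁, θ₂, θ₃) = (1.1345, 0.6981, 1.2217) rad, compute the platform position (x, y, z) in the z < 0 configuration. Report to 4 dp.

S1 = (0.1234·cos0.0°, 0.1234·sin0.0°, -0.1359) = (0.1234, 0.0000, -0.1359)
S2 = (0.1749·cos120.0°, 0.1749·sin120.0°, -0.0964) = (-0.0875, 0.1515, -0.0964)
arm 3 at φ=240.0°: (R−r)+L cos θ3 = 0.1113;  S3 = (-0.0557, -0.0964, -0.1410)
subtract pairs → two planes through P
[-0.4217 0.3030 0.0791]·P = 0.0062;  [-0.3581 -0.1928 -0.0100]·P = -0.0014
det = 0.1898;  x = -0.0040+0.0643z,  y = 0.0149+-0.1714z
sphere 1 gives Az²+Bz+C=0 with A=1.0335, B=0.2504, C=-0.1251;  B²−4AC=0.5798;  roots -0.4895, 0.2472;  negative root z = -0.4895
x = -0.0355, y = 0.0988

(-0.0355, 0.0988, -0.4895)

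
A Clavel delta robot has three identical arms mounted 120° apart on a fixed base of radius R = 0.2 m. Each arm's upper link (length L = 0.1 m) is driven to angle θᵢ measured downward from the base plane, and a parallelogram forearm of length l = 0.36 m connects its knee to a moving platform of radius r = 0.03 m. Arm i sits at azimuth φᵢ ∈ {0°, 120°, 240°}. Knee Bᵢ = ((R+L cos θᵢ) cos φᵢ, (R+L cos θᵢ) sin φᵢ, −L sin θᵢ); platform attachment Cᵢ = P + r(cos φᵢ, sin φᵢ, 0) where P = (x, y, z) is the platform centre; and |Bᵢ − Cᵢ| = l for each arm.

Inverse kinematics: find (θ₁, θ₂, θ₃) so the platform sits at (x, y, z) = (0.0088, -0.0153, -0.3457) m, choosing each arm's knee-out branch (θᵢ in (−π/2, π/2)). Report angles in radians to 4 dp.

rotate P by −φ1: (0.0088, -0.0153, -0.3457)
  e−x'=0.1612;  (l²−L²−(e−x')²−y'²−z²)/2L = -0.1306
  γ=atan2(-0.3457,0.1612)=-1.1345;  ψ=arccos(-0.3425)=1.9204;  θ1=γ+ψ≈0.7859
φ2=120.0° → target in arm frame (-0.0177, 0.0000)
  A cos θ + B sin θ = C:  0.1877·cos θ + -0.3457·sin θ = -0.1756
  √(A²+B²)=0.3933;  θ2 = -1.0735+2.0336 ≈ 0.9601
rotate P by −φ3: (0.0089, 0.0153, -0.3457)
  A cos θ + B sin θ = C:  0.1611·cos θ + -0.3457·sin θ = -0.1306
  θ3 = atan2(B,A) + arccos(C/0.3814) = 0.7856

θ₁ = 0.7859, θ₂ = 0.9601, θ₃ = 0.7856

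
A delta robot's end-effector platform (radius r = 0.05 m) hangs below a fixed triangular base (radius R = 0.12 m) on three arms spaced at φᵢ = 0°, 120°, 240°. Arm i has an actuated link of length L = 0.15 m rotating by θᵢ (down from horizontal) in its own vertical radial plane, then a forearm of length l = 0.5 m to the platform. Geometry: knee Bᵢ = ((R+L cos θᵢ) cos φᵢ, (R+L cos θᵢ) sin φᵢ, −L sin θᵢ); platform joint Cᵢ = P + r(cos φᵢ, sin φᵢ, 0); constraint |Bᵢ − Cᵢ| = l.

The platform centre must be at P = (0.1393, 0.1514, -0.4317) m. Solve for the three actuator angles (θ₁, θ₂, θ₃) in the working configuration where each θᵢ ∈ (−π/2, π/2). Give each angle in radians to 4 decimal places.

φ1=0.0° → target in arm frame (0.1393, 0.1514)
  A cos θ + B sin θ = C:  -0.0693·cos θ + -0.4317·sin θ = 0.0447
  √(A²+B²)=0.4372;  θ1 = -1.7300+1.4684 ≈ -0.2616
rotate P by −φ2: (0.0615, -0.1963, -0.4317)
  A cos θ + B sin θ = C:  0.0085·cos θ + -0.4317·sin θ = 0.0084
  √(A²+B²)=0.4318;  θ2 = -1.5510+1.5514 ≈ 0.0004
rotate P by −φ3: (-0.2008, 0.0449, -0.4317)
  A=0.2708, B=-0.4317, C=(l²−L²−A²−y'²−z²)/(2L)=-0.1140
  γ=atan2(-0.4317,0.2708)=-1.0106;  ψ=arccos(-0.2237)=1.7964;  θ3=γ+ψ≈0.7858

θ₁ = -0.2616, θ₂ = 0.0004, θ₃ = 0.7858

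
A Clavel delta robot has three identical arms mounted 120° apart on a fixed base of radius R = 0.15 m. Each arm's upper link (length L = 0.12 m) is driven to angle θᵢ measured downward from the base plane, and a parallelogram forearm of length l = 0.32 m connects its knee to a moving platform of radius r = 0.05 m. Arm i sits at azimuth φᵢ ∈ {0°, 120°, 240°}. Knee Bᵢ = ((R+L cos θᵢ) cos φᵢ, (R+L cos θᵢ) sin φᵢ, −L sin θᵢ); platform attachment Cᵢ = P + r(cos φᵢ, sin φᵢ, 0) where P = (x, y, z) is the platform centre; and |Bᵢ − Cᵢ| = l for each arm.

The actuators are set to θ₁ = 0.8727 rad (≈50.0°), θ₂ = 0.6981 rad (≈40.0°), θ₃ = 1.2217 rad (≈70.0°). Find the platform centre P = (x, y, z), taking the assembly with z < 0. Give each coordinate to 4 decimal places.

(0.0136, 0.0633, -0.3596)

arm 1 at φ=0.0°: e+L cos θ1 = 0.1771;  S1 = (0.1771, 0.0000, -0.0919)
φ2=120.0°: virtual centre (-0.0960, 0.1662, -0.0771), radius l
arm 3 at φ=240.0°: e+L cos θ3 = 0.1410;  S3 = (-0.0705, -0.1221, -0.1128)
subtract pairs → two planes through P
[-0.5462 0.3324 0.0296]·P = 0.0030;  [-0.4953 -0.2443 -0.0417]·P = -0.0072
Cramer: x(z) = 0.0056-0.0222z;  y(z) = 0.0181-0.1255z
into |P−S₁|² = l²: 1.0162z² + 0.1869z + -0.0642 = 0;  Δ = 0.2959;  z = -0.3596 or 0.1757 → z<0 root = -0.3596
x = 0.0136, y = 0.0633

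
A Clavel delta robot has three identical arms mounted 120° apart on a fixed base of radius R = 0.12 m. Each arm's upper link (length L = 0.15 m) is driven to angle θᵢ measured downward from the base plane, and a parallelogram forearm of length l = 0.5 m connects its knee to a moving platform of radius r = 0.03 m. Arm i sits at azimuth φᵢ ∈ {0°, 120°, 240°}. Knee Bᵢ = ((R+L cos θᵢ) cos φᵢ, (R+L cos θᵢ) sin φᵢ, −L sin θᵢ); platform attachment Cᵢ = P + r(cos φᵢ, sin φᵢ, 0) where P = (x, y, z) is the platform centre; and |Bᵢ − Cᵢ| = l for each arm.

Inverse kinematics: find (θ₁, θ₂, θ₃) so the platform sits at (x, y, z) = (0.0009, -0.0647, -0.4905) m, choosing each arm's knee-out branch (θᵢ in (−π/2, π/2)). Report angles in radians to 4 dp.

θ₁ = 0.3491, θ₂ = 0.5238, θ₃ = 0.1745

φ1=0.0° → target in arm frame (0.0009, -0.0647)
  e−x'=0.0891;  (l²−L²−(e−x')²−y'²−z²)/2L = -0.0841
  θ1 = atan2(B,A) + arccos(C/0.4985) = 0.3491
arm 2 (φ=120.0°): x'=-0.0565, y'=0.0316
  A=0.1465, B=-0.4905, C=(l²−L²−A²−y'²−z²)/(2L)=-0.1185
  γ=atan2(-0.4905,0.1465)=-1.2806;  ψ=arccos(-0.2314)=1.8044;  θ2=γ+ψ≈0.5238
φ3=240.0° → target in arm frame (0.0556, 0.0331)
  A=0.0344, B=-0.4905, C=(l²−L²−A²−y'²−z²)/(2L)=-0.0512
  γ=atan2(-0.4905,0.0344)=-1.5007;  ψ=arccos(-0.1042)=1.6752;  θ3=γ+ψ≈0.1745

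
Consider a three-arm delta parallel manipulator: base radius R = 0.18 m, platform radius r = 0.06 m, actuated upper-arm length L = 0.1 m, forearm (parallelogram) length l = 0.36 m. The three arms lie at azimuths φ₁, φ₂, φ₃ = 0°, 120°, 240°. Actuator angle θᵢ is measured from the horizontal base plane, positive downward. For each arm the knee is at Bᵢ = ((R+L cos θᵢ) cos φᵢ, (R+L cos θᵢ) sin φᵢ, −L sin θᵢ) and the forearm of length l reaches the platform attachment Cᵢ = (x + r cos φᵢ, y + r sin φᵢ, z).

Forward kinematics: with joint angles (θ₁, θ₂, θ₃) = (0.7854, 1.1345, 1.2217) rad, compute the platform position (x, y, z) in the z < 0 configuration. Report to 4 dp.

(0.0466, 0.0091, -0.4005)

arm 1 at φ=0.0°: (R−r)+L cos θ1 = 0.1907;  O1 = (0.1907, 0.0000, -0.0707)
O2 = (0.1623·cos120.0°, 0.1623·sin120.0°, -0.0906) = (-0.0811, 0.1405, -0.0906)
φ3=240.0°: virtual centre (-0.0771, -0.1335, -0.0940), radius l
subtract pairs → two planes through P
[-0.5437 0.2810 -0.0398]·P = -0.0068;  [-0.5356 -0.2671 -0.0465]·P = -0.0088
det = 0.2957;  x = 0.0145+-0.0802z,  y = 0.0037+-0.0134z
into |P−O₁|² = l²: 1.0066z² + 0.1696z + -0.0935 = 0;  Δ = 0.4054;  z = -0.4005 or 0.2320 → z<0 root = -0.4005
x = 0.0466, y = 0.0091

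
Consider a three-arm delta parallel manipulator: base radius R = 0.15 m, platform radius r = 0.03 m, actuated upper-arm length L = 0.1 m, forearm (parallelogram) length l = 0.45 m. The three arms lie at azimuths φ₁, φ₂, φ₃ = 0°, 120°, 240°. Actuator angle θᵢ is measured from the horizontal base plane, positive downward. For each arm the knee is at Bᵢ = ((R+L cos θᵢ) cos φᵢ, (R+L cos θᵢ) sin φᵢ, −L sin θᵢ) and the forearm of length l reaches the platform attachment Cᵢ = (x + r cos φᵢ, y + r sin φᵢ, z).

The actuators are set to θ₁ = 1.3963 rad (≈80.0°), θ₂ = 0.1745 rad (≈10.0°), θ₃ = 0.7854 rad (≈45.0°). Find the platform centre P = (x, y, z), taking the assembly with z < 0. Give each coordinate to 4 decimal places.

arm 1 at φ=0.0°: ρ1 = 0.1374;  S1 = (0.1374, 0.0000, -0.0985)
S2 = (0.2185·cos120.0°, 0.2185·sin120.0°, -0.0174) = (-0.1092, 0.1892, -0.0174)
φ3=240.0°: virtual centre (-0.0954, -0.1652, -0.0707), radius l
|S₂|²−|S₁|² = 0.0195;  |S₃|²−|S₁|² = 0.0128
linear system: -0.4932x+0.3784y = 0.0195−0.1622z; -0.4654x+-0.3303y = 0.0128−0.0555z
det = 0.3390;  x = -0.0333+0.2201z,  y = 0.0081+-0.1419z
into |P−S₁|² = l²: 1.0686z² + 0.1196z + -0.1636 = 0;  Δ = 0.7137;  z = -0.4512 or 0.3393 → z<0 root = -0.4512
x = -0.1326, y = 0.0721

(-0.1326, 0.0721, -0.4512)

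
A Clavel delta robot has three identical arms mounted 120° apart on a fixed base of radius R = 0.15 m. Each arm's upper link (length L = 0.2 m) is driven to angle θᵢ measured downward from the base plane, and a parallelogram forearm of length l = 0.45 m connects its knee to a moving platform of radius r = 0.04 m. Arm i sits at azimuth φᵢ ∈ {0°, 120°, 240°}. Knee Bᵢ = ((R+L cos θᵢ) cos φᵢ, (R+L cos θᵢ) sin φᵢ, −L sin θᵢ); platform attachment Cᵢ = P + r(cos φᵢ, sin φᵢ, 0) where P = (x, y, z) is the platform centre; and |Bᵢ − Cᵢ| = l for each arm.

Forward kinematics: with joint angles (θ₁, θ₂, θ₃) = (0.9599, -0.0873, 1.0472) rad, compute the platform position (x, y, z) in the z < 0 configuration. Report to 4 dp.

centre 1 = (0.2247·cos0.0°, 0.2247·sin0.0°, -0.1638) = (0.2247, 0.0000, -0.1638)
centre 2 = (0.3092·cos120.0°, 0.3092·sin120.0°, 0.0174) = (-0.1546, 0.2678, 0.0174)
φ3=240.0°: virtual centre (-0.1050, -0.1819, -0.1732), radius l
eliminate P² terms by subtracting sphere 1 from 2 and 3
linear system: -0.7587x+0.5356y = 0.0186−0.3625z; -0.6594x+-0.3637y = -0.0032−-0.0188z
det = 0.6292;  x = -0.0080+0.1936z,  y = 0.0234+-0.4026z
sphere 1 gives Az²+Bz+C=0 with A=1.1996, B=0.2187, C=-0.1210;  B²−4AC=0.6282;  roots -0.4215, 0.2392;  negative root z = -0.4215
x = -0.0896, y = 0.1931

(-0.0896, 0.1931, -0.4215)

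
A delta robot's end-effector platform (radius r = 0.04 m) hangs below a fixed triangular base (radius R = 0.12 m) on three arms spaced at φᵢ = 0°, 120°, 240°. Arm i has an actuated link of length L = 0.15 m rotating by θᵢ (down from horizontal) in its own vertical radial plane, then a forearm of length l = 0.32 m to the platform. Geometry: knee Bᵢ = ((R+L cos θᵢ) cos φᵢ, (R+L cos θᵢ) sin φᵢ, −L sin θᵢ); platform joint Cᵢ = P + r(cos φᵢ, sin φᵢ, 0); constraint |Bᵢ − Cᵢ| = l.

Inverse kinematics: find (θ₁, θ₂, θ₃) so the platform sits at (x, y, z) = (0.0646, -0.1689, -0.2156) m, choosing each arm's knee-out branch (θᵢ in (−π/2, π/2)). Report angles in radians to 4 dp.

θ₁ = -0.0005, θ₂ = 1.2218, θ₃ = -0.3492

arm 1 (φ=0.0°): x'=0.0646, y'=-0.1689
  e−x'=0.0154;  (l²−L²−(e−x')²−y'²−z²)/2L = 0.0155
  γ=atan2(-0.2156,0.0154)=-1.4995;  ψ=arccos(0.0717)=1.4990;  θ1=γ+ψ≈-0.0005
arm 2 (φ=120.0°): x'=-0.1786, y'=0.0285
  A=0.2586, B=-0.2156, C=(l²−L²−A²−y'²−z²)/(2L)=-0.1142
  √(A²+B²)=0.3367;  θ2 = -0.6950+1.9168 ≈ 1.2218
φ3=240.0° → target in arm frame (0.1140, 0.1404)
  A cos θ + B sin θ = C:  -0.0340·cos θ + -0.2156·sin θ = 0.0418
  θ3 = atan2(B,A) + arccos(C/0.2183) = -0.3492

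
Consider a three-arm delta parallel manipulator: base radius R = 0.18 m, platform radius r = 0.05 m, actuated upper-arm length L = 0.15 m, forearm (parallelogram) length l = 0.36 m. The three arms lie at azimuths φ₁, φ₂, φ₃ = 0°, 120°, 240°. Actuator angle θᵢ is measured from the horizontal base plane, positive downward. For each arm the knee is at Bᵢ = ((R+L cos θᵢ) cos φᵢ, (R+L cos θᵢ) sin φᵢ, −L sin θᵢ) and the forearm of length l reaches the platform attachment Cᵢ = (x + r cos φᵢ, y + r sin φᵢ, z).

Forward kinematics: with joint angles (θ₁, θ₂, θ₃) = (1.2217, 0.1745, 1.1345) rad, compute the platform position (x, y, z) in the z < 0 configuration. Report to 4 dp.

arm 1 at φ=0.0°: (R−r)+L cos θ1 = 0.1813;  centre 1 = (0.1813, 0.0000, -0.1410)
φ2=120.0°: virtual centre (-0.1389, 0.2405, -0.0260), radius l
arm 3 at φ=240.0°: (R−r)+L cos θ3 = 0.1934;  centre 3 = (-0.0967, -0.1675, -0.1359)
|centre ₂|²−|centre ₁|² = 0.0251;  |centre ₃|²−|centre ₁|² = 0.0031
plane₁₂: -0.6403x+0.4810y+0.2298z = 0.0251
Cramer: x(z) = -0.0206+0.1697z;  y(z) = 0.0247-0.2518z
into |P−centre ₁|² = l²: 1.0922z² + 0.2009z + -0.0684 = 0;  Δ = 0.3391;  z = -0.3585 or 0.1746 → z<0 root = -0.3585
x = -0.0814, y = 0.1150

(-0.0814, 0.1150, -0.3585)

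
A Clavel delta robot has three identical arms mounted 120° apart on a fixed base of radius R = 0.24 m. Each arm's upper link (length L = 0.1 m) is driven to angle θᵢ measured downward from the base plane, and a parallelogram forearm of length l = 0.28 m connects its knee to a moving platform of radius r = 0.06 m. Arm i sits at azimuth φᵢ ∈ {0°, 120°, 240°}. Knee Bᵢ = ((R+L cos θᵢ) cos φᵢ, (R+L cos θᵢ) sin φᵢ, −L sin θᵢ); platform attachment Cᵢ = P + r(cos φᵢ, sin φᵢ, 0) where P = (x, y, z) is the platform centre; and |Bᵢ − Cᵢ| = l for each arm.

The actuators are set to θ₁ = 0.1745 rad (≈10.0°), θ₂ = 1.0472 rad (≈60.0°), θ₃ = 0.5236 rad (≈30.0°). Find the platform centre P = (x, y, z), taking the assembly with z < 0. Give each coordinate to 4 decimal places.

(0.0336, -0.0295, -0.1499)

arm 1 at φ=0.0°: e+L cos θ1 = 0.2785;  centre 1 = (0.2785, 0.0000, -0.0174)
arm 2 at φ=120.0°: e+L cos θ2 = 0.2300;  centre 2 = (-0.1150, 0.1992, -0.0866)
arm 3 at φ=240.0°: e+L cos θ3 = 0.2666;  centre 3 = (-0.1333, -0.2309, -0.0500)
subtract pairs → two planes through P
[-0.7870 0.3984 -0.1385]·P = -0.0175;  [-0.8236 -0.4618 -0.0653]·P = -0.0043
det = 0.6915;  x = 0.0141+-0.1301z,  y = -0.0159+0.0906z
into |P−centre ₁|² = l²: 1.0251z² + 0.1006z + -0.0080 = 0;  Δ = 0.0428;  z = -0.1499 or 0.0518 → z<0 root = -0.1499
x = 0.0336, y = -0.0295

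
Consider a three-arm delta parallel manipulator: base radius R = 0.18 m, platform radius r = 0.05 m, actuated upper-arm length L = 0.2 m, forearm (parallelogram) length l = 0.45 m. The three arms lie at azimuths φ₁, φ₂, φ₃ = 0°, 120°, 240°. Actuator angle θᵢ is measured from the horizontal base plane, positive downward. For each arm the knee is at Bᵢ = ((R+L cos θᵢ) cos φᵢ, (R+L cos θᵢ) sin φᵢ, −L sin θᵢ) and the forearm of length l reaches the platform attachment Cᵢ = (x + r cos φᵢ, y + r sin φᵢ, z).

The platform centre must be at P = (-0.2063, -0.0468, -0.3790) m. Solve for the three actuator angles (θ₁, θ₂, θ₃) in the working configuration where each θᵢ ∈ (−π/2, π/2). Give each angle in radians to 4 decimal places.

rotate P by −φ1: (-0.2063, -0.0468, -0.3790)
  e−x'=0.3363;  (l²−L²−(e−x')²−y'²−z²)/2L = -0.2411
  θ1 = atan2(B,A) + arccos(C/0.5067) = 1.2216
rotate P by −φ2: (0.0626, 0.2021, -0.3790)
  e−x'=0.0674;  (l²−L²−(e−x')²−y'²−z²)/2L = -0.0663
  θ2 = atan2(B,A) + arccos(C/0.3849) = 0.3490
arm 3 (φ=240.0°): x'=0.1437, y'=-0.1553
  e−x'=-0.0137;  (l²−L²−(e−x')²−y'²−z²)/2L = -0.0136
  √(A²+B²)=0.3792;  θ3 = -1.6069+1.6066 ≈ -0.0002

θ₁ = 1.2216, θ₂ = 0.3490, θ₃ = -0.0002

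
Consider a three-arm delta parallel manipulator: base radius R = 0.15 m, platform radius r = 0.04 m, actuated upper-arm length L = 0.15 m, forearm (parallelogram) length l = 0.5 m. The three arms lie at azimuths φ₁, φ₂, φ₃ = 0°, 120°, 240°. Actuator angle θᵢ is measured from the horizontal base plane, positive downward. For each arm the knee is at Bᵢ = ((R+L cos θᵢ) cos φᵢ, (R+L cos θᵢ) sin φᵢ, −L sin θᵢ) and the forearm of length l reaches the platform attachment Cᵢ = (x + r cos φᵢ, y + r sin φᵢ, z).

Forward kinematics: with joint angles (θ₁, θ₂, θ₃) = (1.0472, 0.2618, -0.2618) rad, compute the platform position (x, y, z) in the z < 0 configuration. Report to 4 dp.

(-0.2049, -0.0762, -0.4335)

centre 1 = (0.1850·cos0.0°, 0.1850·sin0.0°, -0.1299) = (0.1850, 0.0000, -0.1299)
arm 2 at φ=120.0°: ρ2 = 0.2549;  centre 2 = (-0.1274, 0.2207, -0.0388)
φ3=240.0°: virtual centre (-0.1274, -0.2207, 0.0388), radius l
subtract pairs → two planes through P
[-0.6249 0.4415 0.1822]·P = 0.0154;  [-0.6249 -0.4415 0.3375]·P = 0.0154
det = 0.5518;  x = -0.0246+0.4158z,  y = 0.0000+0.1759z
into |P−centre ₁|² = l²: 1.2038z² + 0.0855z + -0.1892 = 0;  Δ = 0.9183;  z = -0.4335 or 0.3625 → z<0 root = -0.4335
x = -0.2049, y = -0.0762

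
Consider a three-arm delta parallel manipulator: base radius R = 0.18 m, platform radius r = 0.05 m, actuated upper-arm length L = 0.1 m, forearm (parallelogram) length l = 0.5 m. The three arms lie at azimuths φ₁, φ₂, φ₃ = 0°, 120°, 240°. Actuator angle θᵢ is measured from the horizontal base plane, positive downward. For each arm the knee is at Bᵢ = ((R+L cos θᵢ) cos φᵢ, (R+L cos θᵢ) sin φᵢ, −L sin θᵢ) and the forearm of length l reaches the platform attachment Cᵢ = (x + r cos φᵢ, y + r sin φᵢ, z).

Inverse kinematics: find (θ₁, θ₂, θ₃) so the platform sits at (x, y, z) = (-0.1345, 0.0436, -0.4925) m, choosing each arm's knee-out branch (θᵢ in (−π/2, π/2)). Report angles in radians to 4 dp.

θ₁ = 1.2211, θ₂ = 0.1742, θ₃ = 0.5230

φ1=0.0° → target in arm frame (-0.1345, 0.0436)
  e−x'=0.2645;  (l²−L²−(e−x')²−y'²−z²)/2L = -0.3721
  √(A²+B²)=0.5590;  θ1 = -1.0779+2.2991 ≈ 1.2211
rotate P by −φ2: (0.1050, 0.0947, -0.4925)
  A cos θ + B sin θ = C:  0.0250·cos θ + -0.4925·sin θ = -0.0607
  √(A²+B²)=0.4931;  θ2 = -1.5201+1.6943 ≈ 0.1742
arm 3 (φ=240.0°): x'=0.0295, y'=-0.1383
  A cos θ + B sin θ = C:  0.1005·cos θ + -0.4925·sin θ = -0.1589
  √(A²+B²)=0.5027;  θ3 = -1.3695+1.8924 ≈ 0.5230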